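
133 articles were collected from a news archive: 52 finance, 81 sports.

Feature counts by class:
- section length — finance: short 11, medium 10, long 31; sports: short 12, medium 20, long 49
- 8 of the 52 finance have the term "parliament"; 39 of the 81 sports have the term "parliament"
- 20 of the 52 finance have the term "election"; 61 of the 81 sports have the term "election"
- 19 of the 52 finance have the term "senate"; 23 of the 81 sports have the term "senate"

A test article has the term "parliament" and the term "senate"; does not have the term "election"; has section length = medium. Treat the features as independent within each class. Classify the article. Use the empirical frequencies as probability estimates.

sports

finance: (52/133) × (10/52) × (8/52) × (32/52) × (19/52) ≈ 0.00260095
sports: (81/133) × (20/81) × (39/81) × (20/81) × (23/81) ≈ 0.00507628
Highest score → sports.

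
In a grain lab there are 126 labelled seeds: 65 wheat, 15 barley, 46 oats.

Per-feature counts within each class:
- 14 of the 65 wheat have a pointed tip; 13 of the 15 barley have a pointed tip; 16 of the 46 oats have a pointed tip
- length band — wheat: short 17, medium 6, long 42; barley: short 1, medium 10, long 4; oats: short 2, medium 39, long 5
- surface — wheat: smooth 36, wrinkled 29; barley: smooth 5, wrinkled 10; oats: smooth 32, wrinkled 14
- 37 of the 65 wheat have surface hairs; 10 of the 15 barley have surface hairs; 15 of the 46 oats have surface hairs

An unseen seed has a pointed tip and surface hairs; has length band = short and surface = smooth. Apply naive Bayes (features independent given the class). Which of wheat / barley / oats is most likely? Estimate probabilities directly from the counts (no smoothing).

wheat

wheat: (65/126) × (14/65) × (17/65) × (36/65) × (37/65) ≈ 0.00916158
barley: (15/126) × (13/15) × (1/15) × (5/15) × (10/15) ≈ 0.00152851
oats: (46/126) × (16/46) × (2/46) × (32/46) × (15/46) ≈ 0.00125241
Highest score → wheat.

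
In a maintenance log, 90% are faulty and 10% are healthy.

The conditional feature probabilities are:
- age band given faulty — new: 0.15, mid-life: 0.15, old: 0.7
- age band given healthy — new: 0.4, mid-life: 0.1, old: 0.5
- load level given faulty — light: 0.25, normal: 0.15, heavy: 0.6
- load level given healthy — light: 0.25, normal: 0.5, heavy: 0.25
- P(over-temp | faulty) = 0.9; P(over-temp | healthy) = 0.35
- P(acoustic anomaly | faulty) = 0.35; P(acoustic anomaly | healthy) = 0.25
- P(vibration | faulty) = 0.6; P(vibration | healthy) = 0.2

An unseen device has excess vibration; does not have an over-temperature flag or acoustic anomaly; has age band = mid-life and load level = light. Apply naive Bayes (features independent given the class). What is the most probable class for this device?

faulty

faulty: 0.9 × 0.15 × 0.25 × (1−0.9) × (1−0.35) × 0.6 = 0.00131625
healthy: 0.1 × 0.1 × 0.25 × (1−0.35) × (1−0.25) × 0.2 = 0.00024375
Highest score → faulty.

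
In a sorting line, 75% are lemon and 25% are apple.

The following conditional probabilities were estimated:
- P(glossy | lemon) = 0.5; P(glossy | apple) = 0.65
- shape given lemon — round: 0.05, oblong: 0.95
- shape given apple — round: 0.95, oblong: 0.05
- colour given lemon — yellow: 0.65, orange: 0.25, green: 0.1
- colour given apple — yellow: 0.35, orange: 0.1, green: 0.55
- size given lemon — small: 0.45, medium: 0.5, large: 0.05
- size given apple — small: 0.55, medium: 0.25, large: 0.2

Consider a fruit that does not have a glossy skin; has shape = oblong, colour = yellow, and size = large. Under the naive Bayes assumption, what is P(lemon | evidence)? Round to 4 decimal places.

lemon: 0.75 × (1−0.5) × 0.95 × 0.65 × 0.05 = 0.011578125
apple: 0.25 × (1−0.65) × 0.05 × 0.35 × 0.2 = 0.00030625
P(lemon | x) = 0.011578125 / 0.011884375 ≈ 0.9742

0.9742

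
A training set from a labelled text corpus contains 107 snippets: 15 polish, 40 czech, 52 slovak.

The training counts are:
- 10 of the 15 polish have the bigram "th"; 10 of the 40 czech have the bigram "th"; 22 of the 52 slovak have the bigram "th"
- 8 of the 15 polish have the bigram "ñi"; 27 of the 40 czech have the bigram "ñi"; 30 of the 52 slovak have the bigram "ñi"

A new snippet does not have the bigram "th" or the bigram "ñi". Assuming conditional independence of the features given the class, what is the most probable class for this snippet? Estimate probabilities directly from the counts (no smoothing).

polish: (15/107) × (5/15) × (7/15) ≈ 0.0218069
czech: (40/107) × (30/40) × (13/40) ≈ 0.0911215
slovak: (52/107) × (30/52) × (22/52) ≈ 0.11862
Highest score → slovak.

slovak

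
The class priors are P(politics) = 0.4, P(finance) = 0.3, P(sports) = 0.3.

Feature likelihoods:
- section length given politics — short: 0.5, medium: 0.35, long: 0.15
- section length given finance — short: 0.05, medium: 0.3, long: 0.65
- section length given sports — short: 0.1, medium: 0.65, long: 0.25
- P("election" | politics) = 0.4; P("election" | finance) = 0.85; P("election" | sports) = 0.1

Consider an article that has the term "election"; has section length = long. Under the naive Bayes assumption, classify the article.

politics: 0.4 × 0.15 × 0.4 = 0.024
finance: 0.3 × 0.65 × 0.85 = 0.16575
sports: 0.3 × 0.25 × 0.1 = 0.0075
Highest score → finance.

finance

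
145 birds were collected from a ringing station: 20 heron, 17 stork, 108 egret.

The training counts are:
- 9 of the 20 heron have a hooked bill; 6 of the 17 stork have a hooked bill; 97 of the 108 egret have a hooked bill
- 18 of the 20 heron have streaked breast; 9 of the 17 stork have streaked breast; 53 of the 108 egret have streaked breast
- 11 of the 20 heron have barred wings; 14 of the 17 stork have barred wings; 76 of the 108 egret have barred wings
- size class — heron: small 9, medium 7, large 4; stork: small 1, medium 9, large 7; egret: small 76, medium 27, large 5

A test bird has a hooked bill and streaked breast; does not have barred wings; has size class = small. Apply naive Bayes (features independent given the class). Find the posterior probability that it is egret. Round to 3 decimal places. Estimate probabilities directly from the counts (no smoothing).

0.856

heron: (20/145) × (9/20) × (18/20) × (9/20) × (9/20) ≈ 0.0113121
stork: (17/145) × (6/17) × (9/17) × (3/17) × (1/17) ≈ 0.000227405
egret: (108/145) × (97/108) × (53/108) × (32/108) × (76/108) ≈ 0.0684498
P(egret | x) = 0.0684498 / 0.079989305 ≈ 0.856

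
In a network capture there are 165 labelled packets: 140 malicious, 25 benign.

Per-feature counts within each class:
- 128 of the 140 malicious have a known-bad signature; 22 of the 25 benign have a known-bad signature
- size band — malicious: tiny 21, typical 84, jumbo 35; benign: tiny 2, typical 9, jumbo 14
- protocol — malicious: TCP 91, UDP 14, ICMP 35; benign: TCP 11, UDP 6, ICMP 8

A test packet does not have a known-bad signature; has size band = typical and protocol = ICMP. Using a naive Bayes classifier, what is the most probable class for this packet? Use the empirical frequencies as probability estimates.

malicious

malicious: (140/165) × (12/140) × (84/140) × (35/140) ≈ 0.0109091
benign: (25/165) × (3/25) × (9/25) × (8/25) ≈ 0.00209455
Highest score → malicious.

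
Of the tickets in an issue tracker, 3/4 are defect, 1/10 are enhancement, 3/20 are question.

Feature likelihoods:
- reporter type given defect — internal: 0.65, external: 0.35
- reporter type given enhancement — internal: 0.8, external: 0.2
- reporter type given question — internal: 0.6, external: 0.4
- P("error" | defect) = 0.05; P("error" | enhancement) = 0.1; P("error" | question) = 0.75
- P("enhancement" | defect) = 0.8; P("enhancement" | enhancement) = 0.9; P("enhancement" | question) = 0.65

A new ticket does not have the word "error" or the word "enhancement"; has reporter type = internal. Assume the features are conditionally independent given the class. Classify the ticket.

defect: 0.75 × 0.65 × (1−0.05) × (1−0.8) = 0.092625
enhancement: 0.1 × 0.8 × (1−0.1) × (1−0.9) = 0.0072
question: 0.15 × 0.6 × (1−0.75) × (1−0.65) = 0.007875
Highest score → defect.

defect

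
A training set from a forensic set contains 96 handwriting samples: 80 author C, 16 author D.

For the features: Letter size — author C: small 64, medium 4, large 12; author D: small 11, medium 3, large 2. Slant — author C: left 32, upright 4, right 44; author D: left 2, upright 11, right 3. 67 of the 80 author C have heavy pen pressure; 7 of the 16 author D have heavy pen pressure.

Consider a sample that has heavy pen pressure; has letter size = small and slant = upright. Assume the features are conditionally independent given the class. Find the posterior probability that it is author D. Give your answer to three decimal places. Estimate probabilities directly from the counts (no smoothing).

0.552

author C: (80/96) × (64/80) × (4/80) × (67/80) ≈ 0.0279167
author D: (16/96) × (11/16) × (11/16) × (7/16) ≈ 0.0344645
P(author D | x) = 0.0344645 / 0.0623812 ≈ 0.552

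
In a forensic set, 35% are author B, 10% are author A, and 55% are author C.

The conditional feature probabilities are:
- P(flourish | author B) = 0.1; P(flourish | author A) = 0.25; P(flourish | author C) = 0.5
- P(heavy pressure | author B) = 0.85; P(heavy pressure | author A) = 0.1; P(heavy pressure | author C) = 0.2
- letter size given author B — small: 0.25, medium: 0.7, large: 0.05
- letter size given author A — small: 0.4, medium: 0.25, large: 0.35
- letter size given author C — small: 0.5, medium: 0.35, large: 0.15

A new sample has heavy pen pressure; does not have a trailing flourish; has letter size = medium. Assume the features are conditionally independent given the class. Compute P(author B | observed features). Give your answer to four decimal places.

author B: 0.35 × (1−0.1) × 0.85 × 0.7 = 0.187425
author A: 0.1 × (1−0.25) × 0.1 × 0.25 = 0.001875
author C: 0.55 × (1−0.5) × 0.2 × 0.35 = 0.01925
P(author B | x) = 0.187425 / 0.20855 ≈ 0.8987

0.8987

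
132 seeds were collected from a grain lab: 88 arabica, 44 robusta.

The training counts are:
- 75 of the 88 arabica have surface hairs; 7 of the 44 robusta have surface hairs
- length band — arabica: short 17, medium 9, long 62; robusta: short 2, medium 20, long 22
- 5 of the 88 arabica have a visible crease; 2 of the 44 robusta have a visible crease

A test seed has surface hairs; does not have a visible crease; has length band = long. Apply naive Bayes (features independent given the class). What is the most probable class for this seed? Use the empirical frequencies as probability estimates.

arabica

arabica: (88/132) × (75/88) × (62/88) × (83/88) ≈ 0.377565
robusta: (44/132) × (7/44) × (22/44) × (42/44) ≈ 0.0253099
Highest score → arabica.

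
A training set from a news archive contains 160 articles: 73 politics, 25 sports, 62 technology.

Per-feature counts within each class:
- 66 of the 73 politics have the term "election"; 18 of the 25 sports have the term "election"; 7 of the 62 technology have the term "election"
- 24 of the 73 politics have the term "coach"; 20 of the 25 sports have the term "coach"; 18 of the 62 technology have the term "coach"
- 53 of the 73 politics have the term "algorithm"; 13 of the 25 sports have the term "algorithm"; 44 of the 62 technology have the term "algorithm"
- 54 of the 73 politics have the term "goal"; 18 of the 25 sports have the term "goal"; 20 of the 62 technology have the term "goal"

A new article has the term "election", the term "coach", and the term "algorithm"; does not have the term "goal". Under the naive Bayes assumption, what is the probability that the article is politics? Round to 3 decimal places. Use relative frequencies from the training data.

politics: (73/160) × (66/73) × (24/73) × (53/73) × (19/73) ≈ 0.0256269
sports: (25/160) × (18/25) × (20/25) × (13/25) × (7/25) = 0.013104
technology: (62/160) × (7/62) × (18/62) × (44/62) × (42/62) ≈ 0.00610629
P(politics | x) = 0.0256269 / 0.04483719 ≈ 0.572

0.572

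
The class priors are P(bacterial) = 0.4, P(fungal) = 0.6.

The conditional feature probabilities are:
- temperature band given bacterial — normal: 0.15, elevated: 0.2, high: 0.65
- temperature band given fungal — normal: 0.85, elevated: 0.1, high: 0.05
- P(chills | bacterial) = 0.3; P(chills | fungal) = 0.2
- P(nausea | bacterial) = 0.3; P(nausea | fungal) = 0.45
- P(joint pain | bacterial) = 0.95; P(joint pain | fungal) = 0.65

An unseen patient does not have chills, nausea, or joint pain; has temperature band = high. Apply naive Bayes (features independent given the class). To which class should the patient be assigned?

bacterial

bacterial: 0.4 × 0.65 × (1−0.3) × (1−0.3) × (1−0.95) = 0.00637
fungal: 0.6 × 0.05 × (1−0.2) × (1−0.45) × (1−0.65) = 0.00462
Highest score → bacterial.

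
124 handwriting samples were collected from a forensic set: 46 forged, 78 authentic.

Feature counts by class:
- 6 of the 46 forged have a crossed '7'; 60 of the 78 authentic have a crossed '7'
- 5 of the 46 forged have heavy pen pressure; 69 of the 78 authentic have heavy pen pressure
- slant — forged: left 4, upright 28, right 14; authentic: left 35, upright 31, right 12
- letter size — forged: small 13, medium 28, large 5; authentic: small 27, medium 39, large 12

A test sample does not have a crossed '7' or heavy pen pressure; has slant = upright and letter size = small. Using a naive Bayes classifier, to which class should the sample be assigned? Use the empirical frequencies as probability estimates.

forged

forged: (46/124) × (40/46) × (41/46) × (28/46) × (13/46) ≈ 0.0494595
authentic: (78/124) × (18/78) × (9/78) × (31/78) × (27/78) ≈ 0.00230428
Highest score → forged.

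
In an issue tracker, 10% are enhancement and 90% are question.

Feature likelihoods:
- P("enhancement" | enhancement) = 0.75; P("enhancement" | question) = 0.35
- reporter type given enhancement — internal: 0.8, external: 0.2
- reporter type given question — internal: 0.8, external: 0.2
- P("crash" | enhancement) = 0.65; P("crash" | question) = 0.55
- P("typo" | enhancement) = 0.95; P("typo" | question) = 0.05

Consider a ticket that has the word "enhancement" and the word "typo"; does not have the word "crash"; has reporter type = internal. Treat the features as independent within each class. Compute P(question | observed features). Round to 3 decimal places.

enhancement: 0.1 × 0.75 × 0.8 × (1−0.65) × 0.95 = 0.01995
question: 0.9 × 0.35 × 0.8 × (1−0.55) × 0.05 = 0.00567
P(question | x) = 0.00567 / 0.02562 ≈ 0.221

0.221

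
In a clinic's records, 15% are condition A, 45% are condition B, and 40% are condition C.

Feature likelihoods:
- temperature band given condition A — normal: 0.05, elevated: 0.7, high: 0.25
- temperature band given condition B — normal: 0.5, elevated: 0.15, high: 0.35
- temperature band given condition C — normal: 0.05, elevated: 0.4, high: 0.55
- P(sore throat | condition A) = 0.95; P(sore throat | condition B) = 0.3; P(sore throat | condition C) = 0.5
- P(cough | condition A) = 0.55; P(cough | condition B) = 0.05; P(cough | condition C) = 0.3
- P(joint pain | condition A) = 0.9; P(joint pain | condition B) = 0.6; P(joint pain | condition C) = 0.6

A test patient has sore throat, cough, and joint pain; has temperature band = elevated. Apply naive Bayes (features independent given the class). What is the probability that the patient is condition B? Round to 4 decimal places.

0.0094

condition A: 0.15 × 0.7 × 0.95 × 0.55 × 0.9 = 0.04937625
condition B: 0.45 × 0.15 × 0.3 × 0.05 × 0.6 = 0.0006075
condition C: 0.4 × 0.4 × 0.5 × 0.3 × 0.6 = 0.0144
P(condition B | x) = 0.0006075 / 0.06438375 ≈ 0.0094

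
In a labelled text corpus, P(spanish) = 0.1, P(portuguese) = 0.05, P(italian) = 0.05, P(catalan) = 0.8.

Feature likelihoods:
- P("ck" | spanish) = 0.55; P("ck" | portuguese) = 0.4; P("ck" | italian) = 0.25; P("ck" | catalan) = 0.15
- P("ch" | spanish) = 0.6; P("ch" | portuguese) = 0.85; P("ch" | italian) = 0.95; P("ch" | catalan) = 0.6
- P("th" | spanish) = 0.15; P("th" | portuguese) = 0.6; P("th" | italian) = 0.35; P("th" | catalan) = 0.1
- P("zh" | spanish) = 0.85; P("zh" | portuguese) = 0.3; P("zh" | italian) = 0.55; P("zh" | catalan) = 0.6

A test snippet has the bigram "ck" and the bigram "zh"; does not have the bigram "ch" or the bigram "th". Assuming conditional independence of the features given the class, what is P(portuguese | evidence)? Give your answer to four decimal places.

spanish: 0.1 × 0.55 × (1−0.6) × (1−0.15) × 0.85 = 0.015895
portuguese: 0.05 × 0.4 × (1−0.85) × (1−0.6) × 0.3 = 0.00036
italian: 0.05 × 0.25 × (1−0.95) × (1−0.35) × 0.55 = 0.0002234375
catalan: 0.8 × 0.15 × (1−0.6) × (1−0.1) × 0.6 = 0.02592
P(portuguese | x) = 0.00036 / 0.0423984375 ≈ 0.0085

0.0085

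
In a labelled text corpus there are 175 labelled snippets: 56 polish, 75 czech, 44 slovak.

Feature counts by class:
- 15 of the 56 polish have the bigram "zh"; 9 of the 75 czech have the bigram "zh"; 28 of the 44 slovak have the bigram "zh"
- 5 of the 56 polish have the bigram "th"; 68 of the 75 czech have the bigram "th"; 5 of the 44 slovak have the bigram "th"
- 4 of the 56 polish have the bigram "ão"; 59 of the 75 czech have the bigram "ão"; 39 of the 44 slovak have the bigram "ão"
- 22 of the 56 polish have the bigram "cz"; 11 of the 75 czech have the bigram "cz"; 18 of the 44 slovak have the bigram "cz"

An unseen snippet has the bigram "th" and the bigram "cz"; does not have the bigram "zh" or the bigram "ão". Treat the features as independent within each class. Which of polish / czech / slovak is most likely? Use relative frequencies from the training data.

czech

polish: (56/175) × (41/56) × (5/56) × (52/56) × (22/56) ≈ 0.00763094
czech: (75/175) × (66/75) × (68/75) × (16/75) × (11/75) ≈ 0.010699
slovak: (44/175) × (16/44) × (5/44) × (5/44) × (18/44) ≈ 0.000482988
Highest score → czech.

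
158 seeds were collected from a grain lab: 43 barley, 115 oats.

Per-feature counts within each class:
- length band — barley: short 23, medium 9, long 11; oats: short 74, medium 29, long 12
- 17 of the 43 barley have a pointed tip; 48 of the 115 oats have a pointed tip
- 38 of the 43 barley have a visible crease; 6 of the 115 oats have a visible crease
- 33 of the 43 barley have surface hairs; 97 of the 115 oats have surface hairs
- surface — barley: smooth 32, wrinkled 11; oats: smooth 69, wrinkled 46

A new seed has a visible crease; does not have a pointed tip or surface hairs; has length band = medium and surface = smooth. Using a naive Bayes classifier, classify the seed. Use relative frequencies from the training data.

barley

barley: (43/158) × (9/43) × (26/43) × (38/43) × (10/43) × (32/43) ≈ 0.00526767
oats: (115/158) × (29/115) × (67/115) × (6/115) × (18/115) × (69/115) ≈ 0.000523959
Highest score → barley.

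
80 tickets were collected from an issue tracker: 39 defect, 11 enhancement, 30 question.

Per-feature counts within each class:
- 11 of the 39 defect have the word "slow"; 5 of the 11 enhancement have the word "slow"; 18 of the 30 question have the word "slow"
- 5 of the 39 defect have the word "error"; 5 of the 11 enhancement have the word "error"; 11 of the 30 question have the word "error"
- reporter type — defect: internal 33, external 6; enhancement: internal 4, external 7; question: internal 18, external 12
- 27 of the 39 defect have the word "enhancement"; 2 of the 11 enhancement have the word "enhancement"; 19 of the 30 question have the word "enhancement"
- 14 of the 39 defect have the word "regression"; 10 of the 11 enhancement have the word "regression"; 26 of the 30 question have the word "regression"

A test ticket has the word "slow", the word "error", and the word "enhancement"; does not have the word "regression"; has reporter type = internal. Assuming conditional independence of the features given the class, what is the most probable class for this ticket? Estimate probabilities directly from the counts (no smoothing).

defect: (39/80) × (11/39) × (5/39) × (33/39) × (27/39) × (25/39) ≈ 0.0066196
enhancement: (11/80) × (5/11) × (5/11) × (4/11) × (2/11) × (1/11) ≈ 0.000170753
question: (30/80) × (18/30) × (11/30) × (18/30) × (19/30) × (4/30) = 0.00418
Highest score → defect.

defect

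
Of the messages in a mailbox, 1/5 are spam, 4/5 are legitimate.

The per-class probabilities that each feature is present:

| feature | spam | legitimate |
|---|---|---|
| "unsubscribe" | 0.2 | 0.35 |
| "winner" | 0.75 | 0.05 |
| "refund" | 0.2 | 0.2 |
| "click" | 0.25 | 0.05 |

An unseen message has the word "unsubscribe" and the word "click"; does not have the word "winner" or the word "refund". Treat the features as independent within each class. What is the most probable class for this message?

spam: 0.2 × 0.2 × (1−0.75) × (1−0.2) × 0.25 = 0.002
legitimate: 0.8 × 0.35 × (1−0.05) × (1−0.2) × 0.05 = 0.01064
Highest score → legitimate.

legitimate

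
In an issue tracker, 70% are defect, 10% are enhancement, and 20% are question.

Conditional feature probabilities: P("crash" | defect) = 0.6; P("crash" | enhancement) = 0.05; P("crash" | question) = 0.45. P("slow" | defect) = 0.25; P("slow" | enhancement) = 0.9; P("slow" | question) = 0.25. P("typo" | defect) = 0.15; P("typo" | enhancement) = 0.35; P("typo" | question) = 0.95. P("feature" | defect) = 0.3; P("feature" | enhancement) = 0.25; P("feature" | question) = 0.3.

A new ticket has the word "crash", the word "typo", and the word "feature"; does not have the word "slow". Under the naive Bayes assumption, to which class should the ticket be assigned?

defect: 0.7 × 0.6 × (1−0.25) × 0.15 × 0.3 = 0.014175
enhancement: 0.1 × 0.05 × (1−0.9) × 0.35 × 0.25 = 0.00004375
question: 0.2 × 0.45 × (1−0.25) × 0.95 × 0.3 = 0.0192375
Highest score → question.

question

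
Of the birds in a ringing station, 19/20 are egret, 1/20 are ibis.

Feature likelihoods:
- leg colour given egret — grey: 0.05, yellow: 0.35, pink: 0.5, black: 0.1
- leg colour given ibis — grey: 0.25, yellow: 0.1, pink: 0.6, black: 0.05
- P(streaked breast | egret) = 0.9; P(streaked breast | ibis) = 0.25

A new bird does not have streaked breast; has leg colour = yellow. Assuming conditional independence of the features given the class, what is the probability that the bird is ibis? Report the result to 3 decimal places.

0.101

egret: 0.95 × 0.35 × (1−0.9) = 0.03325
ibis: 0.05 × 0.1 × (1−0.25) = 0.00375
P(ibis | x) = 0.00375 / 0.037 ≈ 0.101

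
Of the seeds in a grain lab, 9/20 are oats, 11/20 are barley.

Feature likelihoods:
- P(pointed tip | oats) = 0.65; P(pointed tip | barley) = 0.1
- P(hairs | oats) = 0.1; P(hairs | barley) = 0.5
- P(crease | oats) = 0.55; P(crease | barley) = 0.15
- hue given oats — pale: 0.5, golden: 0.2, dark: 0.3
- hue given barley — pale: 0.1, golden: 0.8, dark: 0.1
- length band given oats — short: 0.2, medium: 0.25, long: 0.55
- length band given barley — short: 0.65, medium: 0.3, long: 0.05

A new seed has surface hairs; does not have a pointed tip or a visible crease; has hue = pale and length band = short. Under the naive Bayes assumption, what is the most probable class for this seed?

oats: 0.45 × (1−0.65) × 0.1 × (1−0.55) × 0.5 × 0.2 = 0.00070875
barley: 0.55 × (1−0.1) × 0.5 × (1−0.15) × 0.1 × 0.65 = 0.013674375
Highest score → barley.

barley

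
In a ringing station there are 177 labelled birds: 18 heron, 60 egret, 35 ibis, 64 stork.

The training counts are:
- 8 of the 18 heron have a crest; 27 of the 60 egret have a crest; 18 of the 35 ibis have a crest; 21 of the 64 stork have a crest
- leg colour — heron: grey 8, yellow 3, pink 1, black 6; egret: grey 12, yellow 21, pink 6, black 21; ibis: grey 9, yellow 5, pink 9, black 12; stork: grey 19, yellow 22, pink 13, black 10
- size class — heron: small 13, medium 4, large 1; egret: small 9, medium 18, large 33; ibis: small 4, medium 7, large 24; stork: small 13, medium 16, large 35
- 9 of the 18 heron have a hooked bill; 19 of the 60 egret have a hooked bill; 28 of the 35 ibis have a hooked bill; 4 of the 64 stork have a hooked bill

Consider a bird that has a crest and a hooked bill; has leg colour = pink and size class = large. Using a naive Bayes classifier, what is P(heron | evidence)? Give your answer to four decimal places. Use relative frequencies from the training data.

heron: (18/177) × (8/18) × (1/18) × (1/18) × (9/18) ≈ 0.0000697496
egret: (60/177) × (27/60) × (6/60) × (33/60) × (19/60) ≈ 0.00265678
ibis: (35/177) × (18/35) × (9/35) × (24/35) × (28/35) ≈ 0.0143452
stork: (64/177) × (21/64) × (13/64) × (35/64) × (4/64) ≈ 0.000823716
P(heron | x) = 0.0000697496 / 0.0178954456 ≈ 0.0039

0.0039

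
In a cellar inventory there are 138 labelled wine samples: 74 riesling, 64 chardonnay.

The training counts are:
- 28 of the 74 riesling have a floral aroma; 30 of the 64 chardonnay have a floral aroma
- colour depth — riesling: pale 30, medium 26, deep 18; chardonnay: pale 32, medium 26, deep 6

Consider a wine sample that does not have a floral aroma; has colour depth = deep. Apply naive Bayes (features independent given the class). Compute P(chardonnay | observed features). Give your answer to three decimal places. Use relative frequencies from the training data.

0.222

riesling: (74/138) × (46/74) × (18/74) ≈ 0.0810811
chardonnay: (64/138) × (34/64) × (6/64) ≈ 0.0230978
P(chardonnay | x) = 0.0230978 / 0.1041789 ≈ 0.222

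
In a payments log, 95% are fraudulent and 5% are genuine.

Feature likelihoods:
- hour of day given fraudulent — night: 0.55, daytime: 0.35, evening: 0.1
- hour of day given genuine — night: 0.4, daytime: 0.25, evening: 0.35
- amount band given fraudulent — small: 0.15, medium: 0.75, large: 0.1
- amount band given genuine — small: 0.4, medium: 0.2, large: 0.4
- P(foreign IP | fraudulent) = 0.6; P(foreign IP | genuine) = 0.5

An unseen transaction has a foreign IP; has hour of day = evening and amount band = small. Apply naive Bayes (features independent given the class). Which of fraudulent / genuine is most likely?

fraudulent: 0.95 × 0.1 × 0.15 × 0.6 = 0.00855
genuine: 0.05 × 0.35 × 0.4 × 0.5 = 0.0035
Highest score → fraudulent.

fraudulent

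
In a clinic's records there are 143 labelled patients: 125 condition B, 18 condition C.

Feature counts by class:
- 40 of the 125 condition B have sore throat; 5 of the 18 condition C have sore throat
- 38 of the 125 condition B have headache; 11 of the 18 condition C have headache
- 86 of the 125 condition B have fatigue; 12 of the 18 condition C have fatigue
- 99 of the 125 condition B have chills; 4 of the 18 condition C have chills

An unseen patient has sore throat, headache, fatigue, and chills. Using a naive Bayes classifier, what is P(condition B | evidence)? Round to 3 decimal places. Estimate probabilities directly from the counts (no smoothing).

0.936

condition B: (125/143) × (40/125) × (38/125) × (86/125) × (99/125) ≈ 0.0463352
condition C: (18/143) × (5/18) × (11/18) × (12/18) × (4/18) ≈ 0.00316556
P(condition B | x) = 0.0463352 / 0.04950076 ≈ 0.936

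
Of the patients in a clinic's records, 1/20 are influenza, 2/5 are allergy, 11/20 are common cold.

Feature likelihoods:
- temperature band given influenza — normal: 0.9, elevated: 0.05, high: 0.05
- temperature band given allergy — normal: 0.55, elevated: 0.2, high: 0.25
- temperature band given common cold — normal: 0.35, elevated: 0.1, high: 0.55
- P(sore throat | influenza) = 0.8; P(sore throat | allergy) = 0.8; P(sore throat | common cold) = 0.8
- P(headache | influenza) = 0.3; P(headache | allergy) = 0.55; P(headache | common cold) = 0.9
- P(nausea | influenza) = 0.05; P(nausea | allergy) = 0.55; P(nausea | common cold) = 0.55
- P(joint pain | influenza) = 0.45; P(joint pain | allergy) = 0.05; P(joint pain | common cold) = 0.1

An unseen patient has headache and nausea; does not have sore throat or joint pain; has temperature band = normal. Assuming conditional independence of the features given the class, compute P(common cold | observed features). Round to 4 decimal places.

influenza: 0.05 × 0.9 × (1−0.8) × 0.3 × 0.05 × (1−0.45) = 0.00007425
allergy: 0.4 × 0.55 × (1−0.8) × 0.55 × 0.55 × (1−0.05) = 0.0126445
common cold: 0.55 × 0.35 × (1−0.8) × 0.9 × 0.55 × (1−0.1) = 0.01715175
P(common cold | x) = 0.01715175 / 0.0298705 ≈ 0.5742

0.5742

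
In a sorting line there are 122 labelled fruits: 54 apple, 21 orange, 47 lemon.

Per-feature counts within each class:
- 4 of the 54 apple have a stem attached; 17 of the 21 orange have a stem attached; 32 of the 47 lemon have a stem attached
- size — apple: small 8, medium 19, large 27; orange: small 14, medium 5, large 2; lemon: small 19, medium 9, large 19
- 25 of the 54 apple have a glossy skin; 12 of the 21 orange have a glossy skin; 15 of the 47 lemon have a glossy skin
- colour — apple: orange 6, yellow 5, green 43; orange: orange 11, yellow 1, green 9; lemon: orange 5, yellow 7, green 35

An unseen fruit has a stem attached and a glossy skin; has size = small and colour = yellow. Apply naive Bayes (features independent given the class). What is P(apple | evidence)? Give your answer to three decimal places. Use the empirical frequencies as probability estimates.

0.027

apple: (54/122) × (4/54) × (8/54) × (25/54) × (5/54) ≈ 0.000208218
orange: (21/122) × (17/21) × (14/21) × (12/21) × (1/21) ≈ 0.00252779
lemon: (47/122) × (32/47) × (19/47) × (15/47) × (7/47) ≈ 0.0050401
P(apple | x) = 0.000208218 / 0.007776108 ≈ 0.027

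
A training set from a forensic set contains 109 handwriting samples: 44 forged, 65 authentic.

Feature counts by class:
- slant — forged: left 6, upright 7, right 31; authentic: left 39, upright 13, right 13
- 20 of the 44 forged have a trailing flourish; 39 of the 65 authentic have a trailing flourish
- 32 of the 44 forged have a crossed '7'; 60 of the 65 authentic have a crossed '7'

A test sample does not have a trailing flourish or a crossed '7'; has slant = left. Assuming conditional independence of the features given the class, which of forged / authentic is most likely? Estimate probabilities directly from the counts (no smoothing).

authentic

forged: (44/109) × (6/44) × (24/44) × (12/44) ≈ 0.00818864
authentic: (65/109) × (39/65) × (26/65) × (5/65) ≈ 0.0110092
Highest score → authentic.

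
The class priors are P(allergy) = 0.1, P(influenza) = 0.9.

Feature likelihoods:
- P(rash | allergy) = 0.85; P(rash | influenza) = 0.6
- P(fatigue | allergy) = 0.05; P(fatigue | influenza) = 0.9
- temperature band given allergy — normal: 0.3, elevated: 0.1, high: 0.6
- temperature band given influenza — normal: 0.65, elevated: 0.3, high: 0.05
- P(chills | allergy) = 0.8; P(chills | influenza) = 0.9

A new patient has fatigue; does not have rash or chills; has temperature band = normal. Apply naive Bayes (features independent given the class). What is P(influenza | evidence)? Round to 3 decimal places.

0.998

allergy: 0.1 × (1−0.85) × 0.05 × 0.3 × (1−0.8) = 0.000045
influenza: 0.9 × (1−0.6) × 0.9 × 0.65 × (1−0.9) = 0.02106
P(influenza | x) = 0.02106 / 0.021105 ≈ 0.998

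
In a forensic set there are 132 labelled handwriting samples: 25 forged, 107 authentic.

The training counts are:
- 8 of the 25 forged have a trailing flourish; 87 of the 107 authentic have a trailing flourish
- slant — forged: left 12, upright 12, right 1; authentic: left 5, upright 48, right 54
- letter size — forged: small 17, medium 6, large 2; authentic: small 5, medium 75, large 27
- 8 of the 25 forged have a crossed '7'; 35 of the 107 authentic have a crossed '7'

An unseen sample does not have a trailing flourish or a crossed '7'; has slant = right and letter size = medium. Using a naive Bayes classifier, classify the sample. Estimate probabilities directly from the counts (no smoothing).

forged: (25/132) × (17/25) × (1/25) × (6/25) × (17/25) ≈ 0.000840727
authentic: (107/132) × (20/107) × (54/107) × (75/107) × (72/107) ≈ 0.0360655
Highest score → authentic.

authentic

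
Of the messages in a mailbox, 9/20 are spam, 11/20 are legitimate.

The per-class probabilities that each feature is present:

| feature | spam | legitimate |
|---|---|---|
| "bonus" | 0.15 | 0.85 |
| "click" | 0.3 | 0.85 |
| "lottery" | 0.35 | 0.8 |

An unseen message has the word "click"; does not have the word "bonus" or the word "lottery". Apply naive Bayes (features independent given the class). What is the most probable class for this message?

spam

spam: 0.45 × (1−0.15) × 0.3 × (1−0.35) = 0.0745875
legitimate: 0.55 × (1−0.85) × 0.85 × (1−0.8) = 0.014025
Highest score → spam.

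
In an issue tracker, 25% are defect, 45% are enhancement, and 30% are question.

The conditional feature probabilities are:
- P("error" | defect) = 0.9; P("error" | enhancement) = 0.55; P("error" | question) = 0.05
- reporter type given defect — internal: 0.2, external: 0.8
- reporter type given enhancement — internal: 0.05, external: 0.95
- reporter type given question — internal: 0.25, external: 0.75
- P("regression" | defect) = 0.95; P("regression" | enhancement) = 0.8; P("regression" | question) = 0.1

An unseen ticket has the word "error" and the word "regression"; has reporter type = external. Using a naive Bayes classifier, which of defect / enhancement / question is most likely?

defect: 0.25 × 0.9 × 0.8 × 0.95 = 0.171
enhancement: 0.45 × 0.55 × 0.95 × 0.8 = 0.1881
question: 0.3 × 0.05 × 0.75 × 0.1 = 0.001125
Highest score → enhancement.

enhancement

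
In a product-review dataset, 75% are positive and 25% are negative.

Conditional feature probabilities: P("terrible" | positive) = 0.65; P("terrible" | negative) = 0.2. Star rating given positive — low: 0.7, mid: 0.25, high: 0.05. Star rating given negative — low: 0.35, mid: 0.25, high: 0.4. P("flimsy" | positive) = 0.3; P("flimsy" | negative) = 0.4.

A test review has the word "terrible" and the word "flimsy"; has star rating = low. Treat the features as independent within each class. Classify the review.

positive: 0.75 × 0.65 × 0.7 × 0.3 = 0.102375
negative: 0.25 × 0.2 × 0.35 × 0.4 = 0.007
Highest score → positive.

positive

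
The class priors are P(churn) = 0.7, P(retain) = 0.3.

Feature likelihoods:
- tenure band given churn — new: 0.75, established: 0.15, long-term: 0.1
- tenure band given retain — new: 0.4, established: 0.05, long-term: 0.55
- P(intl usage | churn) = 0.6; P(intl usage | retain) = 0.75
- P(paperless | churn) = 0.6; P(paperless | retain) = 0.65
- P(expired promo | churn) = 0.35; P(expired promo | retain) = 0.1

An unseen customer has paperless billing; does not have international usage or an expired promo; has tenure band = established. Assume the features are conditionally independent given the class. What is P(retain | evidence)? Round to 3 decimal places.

churn: 0.7 × 0.15 × (1−0.6) × 0.6 × (1−0.35) = 0.01638
retain: 0.3 × 0.05 × (1−0.75) × 0.65 × (1−0.1) = 0.00219375
P(retain | x) = 0.00219375 / 0.01857375 ≈ 0.118

0.118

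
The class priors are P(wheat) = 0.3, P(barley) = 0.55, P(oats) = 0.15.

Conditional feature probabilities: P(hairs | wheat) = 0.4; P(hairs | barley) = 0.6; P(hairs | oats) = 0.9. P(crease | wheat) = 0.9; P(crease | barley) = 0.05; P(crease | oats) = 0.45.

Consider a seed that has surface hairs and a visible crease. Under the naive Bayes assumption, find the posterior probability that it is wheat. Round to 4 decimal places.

wheat: 0.3 × 0.4 × 0.9 = 0.108
barley: 0.55 × 0.6 × 0.05 = 0.0165
oats: 0.15 × 0.9 × 0.45 = 0.06075
P(wheat | x) = 0.108 / 0.18525 ≈ 0.5830

0.5830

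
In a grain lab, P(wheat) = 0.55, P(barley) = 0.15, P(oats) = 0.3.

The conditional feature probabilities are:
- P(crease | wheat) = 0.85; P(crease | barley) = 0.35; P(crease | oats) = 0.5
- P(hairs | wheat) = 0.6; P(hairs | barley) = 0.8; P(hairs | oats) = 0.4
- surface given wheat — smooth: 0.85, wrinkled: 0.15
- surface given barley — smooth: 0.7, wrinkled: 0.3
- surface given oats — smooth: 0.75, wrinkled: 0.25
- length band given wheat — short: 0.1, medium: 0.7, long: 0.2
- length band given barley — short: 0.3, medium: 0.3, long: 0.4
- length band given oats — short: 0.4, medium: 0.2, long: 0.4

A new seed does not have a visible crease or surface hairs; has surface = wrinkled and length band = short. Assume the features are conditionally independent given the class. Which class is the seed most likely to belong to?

wheat: 0.55 × (1−0.85) × (1−0.6) × 0.15 × 0.1 = 0.000495
barley: 0.15 × (1−0.35) × (1−0.8) × 0.3 × 0.3 = 0.001755
oats: 0.3 × (1−0.5) × (1−0.4) × 0.25 × 0.4 = 0.009
Highest score → oats.

oats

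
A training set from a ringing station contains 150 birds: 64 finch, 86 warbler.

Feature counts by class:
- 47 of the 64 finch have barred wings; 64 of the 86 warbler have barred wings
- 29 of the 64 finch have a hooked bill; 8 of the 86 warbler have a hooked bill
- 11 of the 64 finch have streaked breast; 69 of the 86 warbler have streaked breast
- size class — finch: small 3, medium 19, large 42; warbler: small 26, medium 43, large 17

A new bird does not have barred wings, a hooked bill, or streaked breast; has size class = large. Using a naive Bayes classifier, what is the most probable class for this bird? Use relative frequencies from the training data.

finch

finch: (64/150) × (17/64) × (35/64) × (53/64) × (42/64) = 0.033683013916015625
warbler: (86/150) × (22/86) × (78/86) × (17/86) × (17/86) ≈ 0.00519791
Highest score → finch.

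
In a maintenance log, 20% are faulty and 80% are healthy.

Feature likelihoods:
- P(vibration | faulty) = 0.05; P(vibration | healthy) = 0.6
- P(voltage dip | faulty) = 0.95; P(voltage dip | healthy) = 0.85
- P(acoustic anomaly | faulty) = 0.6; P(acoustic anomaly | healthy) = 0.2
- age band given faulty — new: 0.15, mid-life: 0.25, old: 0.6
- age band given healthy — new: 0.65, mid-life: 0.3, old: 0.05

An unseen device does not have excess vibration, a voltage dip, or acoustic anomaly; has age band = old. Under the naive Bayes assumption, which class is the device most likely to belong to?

faulty

faulty: 0.2 × (1−0.05) × (1−0.95) × (1−0.6) × 0.6 = 0.00228
healthy: 0.8 × (1−0.6) × (1−0.85) × (1−0.2) × 0.05 = 0.00192
Highest score → faulty.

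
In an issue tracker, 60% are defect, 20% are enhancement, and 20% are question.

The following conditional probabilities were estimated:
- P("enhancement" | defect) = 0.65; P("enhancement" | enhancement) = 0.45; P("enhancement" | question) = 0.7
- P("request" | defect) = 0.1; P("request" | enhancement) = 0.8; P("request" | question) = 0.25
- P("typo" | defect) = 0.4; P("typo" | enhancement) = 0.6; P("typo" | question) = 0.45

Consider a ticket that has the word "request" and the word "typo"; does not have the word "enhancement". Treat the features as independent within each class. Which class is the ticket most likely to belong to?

defect: 0.6 × (1−0.65) × 0.1 × 0.4 = 0.0084
enhancement: 0.2 × (1−0.45) × 0.8 × 0.6 = 0.0528
question: 0.2 × (1−0.7) × 0.25 × 0.45 = 0.00675
Highest score → enhancement.

enhancement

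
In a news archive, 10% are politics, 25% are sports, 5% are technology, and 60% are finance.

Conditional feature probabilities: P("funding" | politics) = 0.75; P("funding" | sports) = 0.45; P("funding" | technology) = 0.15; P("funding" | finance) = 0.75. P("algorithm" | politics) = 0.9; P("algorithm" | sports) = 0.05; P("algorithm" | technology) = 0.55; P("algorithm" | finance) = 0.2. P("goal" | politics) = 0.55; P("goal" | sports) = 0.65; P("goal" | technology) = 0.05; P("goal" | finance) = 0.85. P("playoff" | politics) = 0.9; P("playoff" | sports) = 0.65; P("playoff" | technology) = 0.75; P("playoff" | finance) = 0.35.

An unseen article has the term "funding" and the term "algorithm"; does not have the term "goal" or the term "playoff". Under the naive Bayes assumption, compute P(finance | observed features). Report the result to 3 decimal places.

0.651

politics: 0.1 × 0.75 × 0.9 × (1−0.55) × (1−0.9) = 0.0030375
sports: 0.25 × 0.45 × 0.05 × (1−0.65) × (1−0.65) = 0.0006890625
technology: 0.05 × 0.15 × 0.55 × (1−0.05) × (1−0.75) = 0.0009796875
finance: 0.6 × 0.75 × 0.2 × (1−0.85) × (1−0.35) = 0.008775
P(finance | x) = 0.008775 / 0.01348125 ≈ 0.651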